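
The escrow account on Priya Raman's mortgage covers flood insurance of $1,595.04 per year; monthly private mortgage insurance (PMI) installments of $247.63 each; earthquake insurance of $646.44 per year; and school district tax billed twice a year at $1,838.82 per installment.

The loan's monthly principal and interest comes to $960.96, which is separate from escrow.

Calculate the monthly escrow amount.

Flood insurance — $1,595.04
Private mortgage insurance (PMI) — $247.63 × 12 = $2,971.56
Earthquake insurance — $646.44
School district tax — $1,838.82 × 2 = $3,677.64
Total annual escrow = $1,595.04 + $2,971.56 + $646.44 + $3,677.64 = $8,890.68
Monthly = $8,890.68 ÷ 12 = $740.89

$740.89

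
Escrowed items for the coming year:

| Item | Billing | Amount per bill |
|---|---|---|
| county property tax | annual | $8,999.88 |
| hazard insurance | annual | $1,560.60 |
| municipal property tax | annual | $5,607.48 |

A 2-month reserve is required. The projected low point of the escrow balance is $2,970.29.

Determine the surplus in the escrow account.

$275.63

County property tax — $8,999.88
Hazard insurance — $1,560.60
Municipal property tax — $5,607.48
Yearly total = $8,999.88 + $1,560.60 + $5,607.48 = $16,167.96
Monthly escrow = $16,167.96 ÷ 12 = $1,347.33
Required cushion = 2 × $1,347.33 = $2,694.66
Excess over cushion: $2,970.29 − $2,694.66 = $275.63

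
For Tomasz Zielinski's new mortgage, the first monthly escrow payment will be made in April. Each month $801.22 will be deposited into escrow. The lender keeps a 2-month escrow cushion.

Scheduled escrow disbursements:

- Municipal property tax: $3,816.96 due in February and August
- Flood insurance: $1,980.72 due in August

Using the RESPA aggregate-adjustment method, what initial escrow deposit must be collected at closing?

$3,394.02

Cushion = 2 × $801.22 = $1,602.44
Trial balance (start $0, +$801.22 each month, − disbursements):
  Apr: +$801.22 → $801.22
  May: +$801.22 → $1,602.44
  Jun: +$801.22 → $2,403.66
  Jul: +$801.22 → $3,204.88
  Aug: +$801.22 − $5,797.68 → -$1,791.58
  Sep: +$801.22 → -$990.36
  Oct: +$801.22 → -$189.14
  Nov: +$801.22 → $612.08
  Dec: +$801.22 → $1,413.30
  Jan: +$801.22 → $2,214.52
  Feb: +$801.22 − $3,816.96 → -$801.22
  Mar: +$801.22 → $0.00
Lowest trial balance = -$1,791.58 (Aug)
Initial deposit = cushion − low point = $1,602.44 − (-$1,791.58) = $3,394.02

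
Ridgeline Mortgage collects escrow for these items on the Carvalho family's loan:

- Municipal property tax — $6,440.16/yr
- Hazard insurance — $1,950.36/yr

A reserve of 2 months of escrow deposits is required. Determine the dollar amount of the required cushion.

$1,398.42

Municipal property tax: $6,440.16
Hazard insurance: $1,950.36
Total annual escrow = $8,390.52
Monthly escrow = $8,390.52 ÷ 12 = $699.21
Required cushion = 2 × $699.21 = $1,398.42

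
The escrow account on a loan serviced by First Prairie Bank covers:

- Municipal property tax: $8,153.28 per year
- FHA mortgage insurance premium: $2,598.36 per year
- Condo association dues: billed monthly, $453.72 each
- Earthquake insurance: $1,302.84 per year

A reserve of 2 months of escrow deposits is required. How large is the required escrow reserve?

Municipal property tax — $8,153.28
FHA mortgage insurance premium — $2,598.36
Condo association dues — $453.72 × 12 = $5,444.64
Earthquake insurance — $1,302.84
Combined annual = $8,153.28 + $2,598.36 + $5,444.64 + $1,302.84 = $17,499.12
Per month = $17,499.12 / 12 = $1,458.26
Reserve = 2 × $1,458.26 = $2,916.52

$2,916.52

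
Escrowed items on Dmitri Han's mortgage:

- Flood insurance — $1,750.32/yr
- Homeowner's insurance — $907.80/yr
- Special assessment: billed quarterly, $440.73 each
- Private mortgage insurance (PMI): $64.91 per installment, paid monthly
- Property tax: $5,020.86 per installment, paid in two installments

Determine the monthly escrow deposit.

$1,270.14

Flood insurance — $1,750.32/yr
Homeowner's insurance — $907.80/yr
Special assessment — $440.73 × 4 = $1,762.92/yr
Private mortgage insurance (PMI) — $64.91 × 12 = $778.92/yr
Property tax — $5,020.86 × 2 = $10,041.72/yr
Combined annual = $1,750.32 + $907.80 + $1,762.92 + $778.92 + $10,041.72 = $15,241.68
Per month = $15,241.68 / 12 = $1,270.14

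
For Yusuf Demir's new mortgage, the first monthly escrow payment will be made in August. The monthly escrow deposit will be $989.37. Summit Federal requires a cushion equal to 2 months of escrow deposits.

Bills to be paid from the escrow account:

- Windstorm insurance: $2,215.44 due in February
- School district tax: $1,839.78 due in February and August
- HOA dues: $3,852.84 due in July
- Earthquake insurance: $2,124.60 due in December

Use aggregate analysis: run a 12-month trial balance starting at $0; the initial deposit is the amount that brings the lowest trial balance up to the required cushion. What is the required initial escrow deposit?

Cushion = 2 × $989.37 = $1,978.74
Trial balance (start $0, +$989.37 each month, − disbursements):
  Aug: +$989.37 − $1,839.78 → -$850.41
  Sep: +$989.37 → $138.96
  Oct: +$989.37 → $1,128.33
  Nov: +$989.37 → $2,117.70
  Dec: +$989.37 − $2,124.60 → $982.47
  Jan: +$989.37 → $1,971.84
  Feb: +$989.37 − $4,055.22 → -$1,094.01
  Mar: +$989.37 → -$104.64
  Apr: +$989.37 → $884.73
  May: +$989.37 → $1,874.10
  Jun: +$989.37 → $2,863.47
  Jul: +$989.37 − $3,852.84 → $0.00
Lowest trial balance = -$1,094.01 (Feb)
Initial deposit = cushion − low point = $1,978.74 − (-$1,094.01) = $3,072.75

$3,072.75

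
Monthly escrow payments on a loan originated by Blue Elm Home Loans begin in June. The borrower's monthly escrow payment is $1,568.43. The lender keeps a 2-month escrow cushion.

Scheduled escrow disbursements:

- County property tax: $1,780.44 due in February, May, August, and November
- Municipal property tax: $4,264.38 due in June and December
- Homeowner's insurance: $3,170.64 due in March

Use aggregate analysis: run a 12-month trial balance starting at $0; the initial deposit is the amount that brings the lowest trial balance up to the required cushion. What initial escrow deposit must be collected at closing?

Cushion = 2 × $1,568.43 = $3,136.86
Trial balance (start $0, +$1,568.43 each month, − disbursements):
  Jun: +$1,568.43 − $4,264.38 → -$2,695.95
  Jul: +$1,568.43 → -$1,127.52
  Aug: +$1,568.43 − $1,780.44 → -$1,339.53
  Sep: +$1,568.43 → $228.90
  Oct: +$1,568.43 → $1,797.33
  Nov: +$1,568.43 − $1,780.44 → $1,585.32
  Dec: +$1,568.43 − $4,264.38 → -$1,110.63
  Jan: +$1,568.43 → $457.80
  Feb: +$1,568.43 − $1,780.44 → $245.79
  Mar: +$1,568.43 − $3,170.64 → -$1,356.42
  Apr: +$1,568.43 → $212.01
  May: +$1,568.43 − $1,780.44 → $0.00
Lowest trial balance = -$2,695.95 (Jun)
Initial deposit = cushion − low point = $3,136.86 − (-$2,695.95) = $5,832.81

$5,832.81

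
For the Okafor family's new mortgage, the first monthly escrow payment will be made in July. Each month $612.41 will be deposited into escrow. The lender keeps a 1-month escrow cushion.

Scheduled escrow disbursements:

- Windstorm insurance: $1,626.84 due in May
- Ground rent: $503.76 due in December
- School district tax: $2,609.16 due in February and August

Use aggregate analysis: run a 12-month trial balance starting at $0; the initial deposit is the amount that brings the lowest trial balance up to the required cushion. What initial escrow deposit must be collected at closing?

Cushion = 1 × $612.41 = $612.41
Trial balance (start $0, +$612.41 each month, − disbursements):
  Jul: +$612.41 → $612.41
  Aug: +$612.41 − $2,609.16 → -$1,384.34
  Sep: +$612.41 → -$771.93
  Oct: +$612.41 → -$159.52
  Nov: +$612.41 → $452.89
  Dec: +$612.41 − $503.76 → $561.54
  Jan: +$612.41 → $1,173.95
  Feb: +$612.41 − $2,609.16 → -$822.80
  Mar: +$612.41 → -$210.39
  Apr: +$612.41 → $402.02
  May: +$612.41 − $1,626.84 → -$612.41
  Jun: +$612.41 → $0.00
Lowest trial balance = -$1,384.34 (Aug)
Initial deposit = cushion − low point = $612.41 − (-$1,384.34) = $1,996.75

$1,996.75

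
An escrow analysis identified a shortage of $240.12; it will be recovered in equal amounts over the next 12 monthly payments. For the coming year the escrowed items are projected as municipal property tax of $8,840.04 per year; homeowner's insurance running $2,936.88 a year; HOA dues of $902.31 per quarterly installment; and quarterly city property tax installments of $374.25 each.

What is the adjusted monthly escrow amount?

Municipal property tax: $8,840.04/yr
Homeowner's insurance: $2,936.88/yr
HOA dues: $902.31 × 4 = $3,609.24/yr
City property tax: $374.25 × 4 = $1,497.00/yr
Combined annual = $16,883.16
Per month = $16,883.16 ÷ 12 = $1,406.93
Shortage spread = $240.12 ÷ 12 = $20.01/mo
Adjusted monthly = $1,406.93 + $20.01 = $1,426.94

$1,426.94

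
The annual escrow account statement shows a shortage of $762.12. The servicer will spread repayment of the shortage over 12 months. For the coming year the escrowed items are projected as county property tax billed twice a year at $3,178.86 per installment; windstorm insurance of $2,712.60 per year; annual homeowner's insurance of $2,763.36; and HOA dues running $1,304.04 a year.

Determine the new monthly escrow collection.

$1,158.32

County property tax — $3,178.86 × 2 = $6,357.72/yr
Windstorm insurance — $2,712.60/yr
Homeowner's insurance — $2,763.36/yr
HOA dues — $1,304.04/yr
Total per year = $6,357.72 + $2,712.60 + $2,763.36 + $1,304.04 = $13,137.72
Per month = $13,137.72 / 12 = $1,094.81
Shortage spread = $762.12 ÷ 12 = $63.51/mo
New monthly escrow = $1,094.81 + $63.51 = $1,158.32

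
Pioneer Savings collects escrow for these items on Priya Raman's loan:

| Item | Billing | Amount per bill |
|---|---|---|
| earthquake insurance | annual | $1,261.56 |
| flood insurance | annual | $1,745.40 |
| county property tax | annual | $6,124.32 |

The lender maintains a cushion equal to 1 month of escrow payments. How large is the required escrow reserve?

$760.94

Earthquake insurance = $1,261.56 per year
Flood insurance = $1,745.40 per year
County property tax = $6,124.32 per year
Yearly total = $1,261.56 + $1,745.40 + $6,124.32 = $9,131.28
Monthly = $9,131.28 / 12 = $760.94
Reserve = 1 × $760.94 = $760.94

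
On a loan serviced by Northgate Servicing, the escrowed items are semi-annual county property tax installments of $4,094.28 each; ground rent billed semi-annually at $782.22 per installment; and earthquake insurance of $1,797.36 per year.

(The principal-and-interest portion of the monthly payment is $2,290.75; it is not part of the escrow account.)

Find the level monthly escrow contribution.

$962.53

County property tax: $4,094.28 × 2 = $8,188.56 annually
Ground rent: $782.22 × 2 = $1,564.44 annually
Earthquake insurance: $1,797.36 annually
Annual escrow total = $11,550.36
Per month = $11,550.36 ÷ 12 = $962.53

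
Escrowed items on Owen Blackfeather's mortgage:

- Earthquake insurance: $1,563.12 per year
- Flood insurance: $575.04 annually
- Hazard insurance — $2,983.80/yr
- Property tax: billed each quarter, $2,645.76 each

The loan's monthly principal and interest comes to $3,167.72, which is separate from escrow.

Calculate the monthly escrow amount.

Earthquake insurance = $1,563.12 per year
Flood insurance = $575.04 per year
Hazard insurance = $2,983.80 per year
Property tax = $2,645.76 × 4 = $10,583.04 per year
Total annual escrow = $1,563.12 + $575.04 + $2,983.80 + $10,583.04 = $15,705.00
Monthly escrow = $15,705.00 ÷ 12 = $1,308.75

$1,308.75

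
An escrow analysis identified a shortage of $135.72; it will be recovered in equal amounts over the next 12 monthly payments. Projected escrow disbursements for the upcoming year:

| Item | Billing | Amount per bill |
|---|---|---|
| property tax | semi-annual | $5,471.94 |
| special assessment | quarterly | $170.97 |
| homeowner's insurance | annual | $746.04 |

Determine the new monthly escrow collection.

Property tax = $5,471.94 × 2 = $10,943.88
Special assessment = $170.97 × 4 = $683.88
Homeowner's insurance = $746.04
Annual escrow total = $12,373.80
Base monthly escrow = $12,373.80 ÷ 12 = $1,031.15
Monthly shortage recovery: $135.72 ÷ 12 = $11.31
Adjusted monthly = $1,031.15 + $11.31 = $1,042.46

$1,042.46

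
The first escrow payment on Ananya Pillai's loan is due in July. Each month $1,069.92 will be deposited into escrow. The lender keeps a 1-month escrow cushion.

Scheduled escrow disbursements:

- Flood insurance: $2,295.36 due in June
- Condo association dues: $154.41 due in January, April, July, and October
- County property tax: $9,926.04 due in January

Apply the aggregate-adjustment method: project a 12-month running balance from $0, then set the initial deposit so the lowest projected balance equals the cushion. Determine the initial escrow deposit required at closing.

$3,969.75

Cushion = 1 × $1,069.92 = $1,069.92
Trial balance (start $0, +$1,069.92 each month, − disbursements):
  Jul: +$1,069.92 − $154.41 → $915.51
  Aug: +$1,069.92 → $1,985.43
  Sep: +$1,069.92 → $3,055.35
  Oct: +$1,069.92 − $154.41 → $3,970.86
  Nov: +$1,069.92 → $5,040.78
  Dec: +$1,069.92 → $6,110.70
  Jan: +$1,069.92 − $10,080.45 → -$2,899.83
  Feb: +$1,069.92 → -$1,829.91
  Mar: +$1,069.92 → -$759.99
  Apr: +$1,069.92 − $154.41 → $155.52
  May: +$1,069.92 → $1,225.44
  Jun: +$1,069.92 − $2,295.36 → $0.00
Lowest trial balance = -$2,899.83 (Jan)
Initial deposit = cushion − low point = $1,069.92 − (-$2,899.83) = $3,969.75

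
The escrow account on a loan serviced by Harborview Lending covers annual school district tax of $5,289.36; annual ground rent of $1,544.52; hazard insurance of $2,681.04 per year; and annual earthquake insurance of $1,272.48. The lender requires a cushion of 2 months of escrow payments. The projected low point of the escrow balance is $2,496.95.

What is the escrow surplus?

$699.05

School district tax — $5,289.36
Ground rent — $1,544.52
Hazard insurance — $2,681.04
Earthquake insurance — $1,272.48
Yearly total = $10,787.40
Monthly = $10,787.40 / 12 = $898.95
Required reserve = 2 × $898.95 = $1,797.90
Excess over cushion: $2,496.95 − $1,797.90 = $699.05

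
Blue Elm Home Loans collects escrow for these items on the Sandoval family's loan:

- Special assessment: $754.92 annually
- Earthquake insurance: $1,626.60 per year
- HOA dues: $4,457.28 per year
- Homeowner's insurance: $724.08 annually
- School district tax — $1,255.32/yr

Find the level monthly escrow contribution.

$734.85

Special assessment — $754.92
Earthquake insurance — $1,626.60
HOA dues — $4,457.28
Homeowner's insurance — $724.08
School district tax — $1,255.32
Combined annual = $754.92 + $1,626.60 + $4,457.28 + $724.08 + $1,255.32 = $8,818.20
Monthly escrow = $8,818.20 / 12 = $734.85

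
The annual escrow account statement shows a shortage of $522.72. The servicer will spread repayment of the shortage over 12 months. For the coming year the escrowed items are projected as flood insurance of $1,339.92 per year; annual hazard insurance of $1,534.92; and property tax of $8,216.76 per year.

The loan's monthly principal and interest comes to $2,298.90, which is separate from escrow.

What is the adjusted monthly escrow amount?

Flood insurance = $1,339.92 annually
Hazard insurance = $1,534.92 annually
Property tax = $8,216.76 annually
Total annual escrow = $1,339.92 + $1,534.92 + $8,216.76 = $11,091.60
Monthly escrow = $11,091.60 / 12 = $924.30
Monthly shortage recovery: $522.72 / 12 = $43.56
New monthly escrow = $924.30 + $43.56 = $967.86

$967.86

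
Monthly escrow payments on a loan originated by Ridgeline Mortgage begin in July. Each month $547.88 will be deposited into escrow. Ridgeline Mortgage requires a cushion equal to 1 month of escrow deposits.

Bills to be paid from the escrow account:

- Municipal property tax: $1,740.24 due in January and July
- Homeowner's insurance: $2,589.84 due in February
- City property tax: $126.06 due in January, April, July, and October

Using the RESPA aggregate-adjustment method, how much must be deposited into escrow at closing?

Cushion = 1 × $547.88 = $547.88
Trial balance (start $0, +$547.88 each month, − disbursements):
  Jul: +$547.88 − $1,866.30 → -$1,318.42
  Aug: +$547.88 → -$770.54
  Sep: +$547.88 → -$222.66
  Oct: +$547.88 − $126.06 → $199.16
  Nov: +$547.88 → $747.04
  Dec: +$547.88 → $1,294.92
  Jan: +$547.88 − $1,866.30 → -$23.50
  Feb: +$547.88 − $2,589.84 → -$2,065.46
  Mar: +$547.88 → -$1,517.58
  Apr: +$547.88 − $126.06 → -$1,095.76
  May: +$547.88 → -$547.88
  Jun: +$547.88 → $0.00
Lowest trial balance = -$2,065.46 (Feb)
Initial deposit = cushion − low point = $547.88 − (-$2,065.46) = $2,613.34

$2,613.34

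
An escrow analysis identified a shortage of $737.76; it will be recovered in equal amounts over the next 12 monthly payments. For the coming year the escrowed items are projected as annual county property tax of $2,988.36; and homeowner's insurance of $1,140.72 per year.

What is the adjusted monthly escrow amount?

$405.57

County property tax — $2,988.36/yr
Homeowner's insurance — $1,140.72/yr
Annual escrow total = $2,988.36 + $1,140.72 = $4,129.08
Monthly = $4,129.08 ÷ 12 = $344.09
Monthly shortage recovery: $737.76 / 12 = $61.48
New monthly escrow = $344.09 + $61.48 = $405.57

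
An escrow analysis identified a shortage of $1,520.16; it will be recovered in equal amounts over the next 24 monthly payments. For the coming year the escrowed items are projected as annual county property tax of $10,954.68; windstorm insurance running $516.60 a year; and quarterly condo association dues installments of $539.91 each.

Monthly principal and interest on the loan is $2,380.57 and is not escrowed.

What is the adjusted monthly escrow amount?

$1,199.25

County property tax — $10,954.68 annually
Windstorm insurance — $516.60 annually
Condo association dues — $539.91 × 4 = $2,159.64 annually
Combined annual = $13,630.92
Base monthly escrow = $13,630.92 ÷ 12 = $1,135.91
Monthly shortage recovery: $1,520.16 ÷ 24 = $63.34
New monthly escrow = $1,135.91 + $63.34 = $1,199.25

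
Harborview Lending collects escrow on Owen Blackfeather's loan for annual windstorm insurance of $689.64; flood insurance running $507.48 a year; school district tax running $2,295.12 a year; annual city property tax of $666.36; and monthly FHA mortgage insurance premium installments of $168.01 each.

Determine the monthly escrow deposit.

Windstorm insurance = $689.64 annually
Flood insurance = $507.48 annually
School district tax = $2,295.12 annually
City property tax = $666.36 annually
FHA mortgage insurance premium = $168.01 × 12 = $2,016.12 annually
Yearly total = $689.64 + $507.48 + $2,295.12 + $666.36 + $2,016.12 = $6,174.72
Monthly escrow = $6,174.72 ÷ 12 = $514.56

$514.56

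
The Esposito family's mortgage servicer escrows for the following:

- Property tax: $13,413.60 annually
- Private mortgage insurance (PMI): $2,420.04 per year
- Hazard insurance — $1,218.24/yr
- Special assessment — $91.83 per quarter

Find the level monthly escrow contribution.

Property tax: $13,413.60
Private mortgage insurance (PMI): $2,420.04
Hazard insurance: $1,218.24
Special assessment: $91.83 × 4 = $367.32
Total annual escrow = $17,419.20
Monthly = $17,419.20 / 12 = $1,451.60

$1,451.60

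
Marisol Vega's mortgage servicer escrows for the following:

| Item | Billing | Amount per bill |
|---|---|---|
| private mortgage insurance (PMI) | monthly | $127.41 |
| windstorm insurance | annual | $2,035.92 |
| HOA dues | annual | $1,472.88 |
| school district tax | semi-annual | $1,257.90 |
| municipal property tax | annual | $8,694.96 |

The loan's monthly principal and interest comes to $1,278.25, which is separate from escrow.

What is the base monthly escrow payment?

$1,354.04

Private mortgage insurance (PMI) = $127.41 × 12 = $1,528.92
Windstorm insurance = $2,035.92
HOA dues = $1,472.88
School district tax = $1,257.90 × 2 = $2,515.80
Municipal property tax = $8,694.96
Combined annual = $16,248.48
Base monthly escrow = $16,248.48 ÷ 12 = $1,354.04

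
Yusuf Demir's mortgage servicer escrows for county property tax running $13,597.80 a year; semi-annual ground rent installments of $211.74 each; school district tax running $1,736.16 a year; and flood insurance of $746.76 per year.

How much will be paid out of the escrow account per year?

$16,504.20

County property tax = $13,597.80/yr
Ground rent = $211.74 × 2 = $423.48/yr
School district tax = $1,736.16/yr
Flood insurance = $746.76/yr
Annual escrow total = $16,504.20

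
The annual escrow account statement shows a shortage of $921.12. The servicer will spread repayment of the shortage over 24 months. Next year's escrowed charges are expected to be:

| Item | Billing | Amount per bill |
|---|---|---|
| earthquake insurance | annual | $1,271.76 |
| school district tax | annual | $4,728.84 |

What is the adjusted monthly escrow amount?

$538.43

Earthquake insurance — $1,271.76 per year
School district tax — $4,728.84 per year
Total annual escrow = $6,000.60
Per month = $6,000.60 / 12 = $500.05
Monthly shortage recovery: $921.12 ÷ 24 = $38.38
New monthly escrow = $500.05 + $38.38 = $538.43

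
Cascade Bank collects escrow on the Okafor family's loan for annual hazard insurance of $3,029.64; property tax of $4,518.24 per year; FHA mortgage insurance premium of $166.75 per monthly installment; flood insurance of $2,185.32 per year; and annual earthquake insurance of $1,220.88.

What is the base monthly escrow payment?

$1,079.59

Hazard insurance — $3,029.64/yr
Property tax — $4,518.24/yr
FHA mortgage insurance premium — $166.75 × 12 = $2,001.00/yr
Flood insurance — $2,185.32/yr
Earthquake insurance — $1,220.88/yr
Total per year = $3,029.64 + $4,518.24 + $2,001.00 + $2,185.32 + $1,220.88 = $12,955.08
Monthly = $12,955.08 / 12 = $1,079.59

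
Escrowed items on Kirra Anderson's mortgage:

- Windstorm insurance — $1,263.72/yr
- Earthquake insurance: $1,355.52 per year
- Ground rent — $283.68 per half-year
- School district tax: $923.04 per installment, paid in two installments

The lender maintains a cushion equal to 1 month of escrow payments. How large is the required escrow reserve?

Windstorm insurance — $1,263.72 per year
Earthquake insurance — $1,355.52 per year
Ground rent — $283.68 × 2 = $567.36 per year
School district tax — $923.04 × 2 = $1,846.08 per year
Total per year = $5,032.68
Monthly = $5,032.68 ÷ 12 = $419.39
Required cushion = 1 × $419.39 = $419.39

$419.39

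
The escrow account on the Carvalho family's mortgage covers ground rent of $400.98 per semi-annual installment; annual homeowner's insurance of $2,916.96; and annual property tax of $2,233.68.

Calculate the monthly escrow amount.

Ground rent — $400.98 × 2 = $801.96
Homeowner's insurance — $2,916.96
Property tax — $2,233.68
Annual escrow total = $801.96 + $2,916.96 + $2,233.68 = $5,952.60
Monthly = $5,952.60 ÷ 12 = $496.05

$496.05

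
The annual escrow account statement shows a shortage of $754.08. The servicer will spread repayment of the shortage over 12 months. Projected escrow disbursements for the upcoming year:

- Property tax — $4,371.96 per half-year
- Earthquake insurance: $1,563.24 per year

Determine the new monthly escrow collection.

$921.77

Property tax = $4,371.96 × 2 = $8,743.92 per year
Earthquake insurance = $1,563.24 per year
Annual escrow total = $8,743.92 + $1,563.24 = $10,307.16
Per month = $10,307.16 / 12 = $858.93
Shortage per month = $754.08 ÷ 12 = $62.84
New monthly escrow = $858.93 + $62.84 = $921.77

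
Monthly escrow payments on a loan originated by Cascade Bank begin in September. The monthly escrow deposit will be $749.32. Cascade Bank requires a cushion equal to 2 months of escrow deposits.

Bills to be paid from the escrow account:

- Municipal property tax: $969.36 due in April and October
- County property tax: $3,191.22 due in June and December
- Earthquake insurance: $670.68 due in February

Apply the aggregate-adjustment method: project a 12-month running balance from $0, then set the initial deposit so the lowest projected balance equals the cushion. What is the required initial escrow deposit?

Cushion = 2 × $749.32 = $1,498.64
Trial balance (start $0, +$749.32 each month, − disbursements):
  Sep: +$749.32 → $749.32
  Oct: +$749.32 − $969.36 → $529.28
  Nov: +$749.32 → $1,278.60
  Dec: +$749.32 − $3,191.22 → -$1,163.30
  Jan: +$749.32 → -$413.98
  Feb: +$749.32 − $670.68 → -$335.34
  Mar: +$749.32 → $413.98
  Apr: +$749.32 − $969.36 → $193.94
  May: +$749.32 → $943.26
  Jun: +$749.32 − $3,191.22 → -$1,498.64
  Jul: +$749.32 → -$749.32
  Aug: +$749.32 → $0.00
Lowest trial balance = -$1,498.64 (Jun)
Initial deposit = cushion − low point = $1,498.64 − (-$1,498.64) = $2,997.28

$2,997.28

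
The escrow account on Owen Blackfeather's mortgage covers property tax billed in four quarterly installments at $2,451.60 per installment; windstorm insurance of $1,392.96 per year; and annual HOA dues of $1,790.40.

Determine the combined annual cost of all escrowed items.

$12,989.76

Property tax — $2,451.60 × 4 = $9,806.40/yr
Windstorm insurance — $1,392.96/yr
HOA dues — $1,790.40/yr
Total per year = $12,989.76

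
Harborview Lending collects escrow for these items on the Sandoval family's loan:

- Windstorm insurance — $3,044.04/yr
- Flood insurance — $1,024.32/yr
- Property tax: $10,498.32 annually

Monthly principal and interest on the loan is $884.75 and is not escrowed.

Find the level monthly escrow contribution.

$1,213.89

Windstorm insurance: $3,044.04/yr
Flood insurance: $1,024.32/yr
Property tax: $10,498.32/yr
Annual escrow total = $3,044.04 + $1,024.32 + $10,498.32 = $14,566.68
Monthly = $14,566.68 ÷ 12 = $1,213.89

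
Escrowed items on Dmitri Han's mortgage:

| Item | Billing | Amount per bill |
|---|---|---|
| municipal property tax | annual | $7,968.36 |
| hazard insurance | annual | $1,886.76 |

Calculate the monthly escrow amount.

Municipal property tax = $7,968.36 per year
Hazard insurance = $1,886.76 per year
Total annual escrow = $9,855.12
Monthly escrow = $9,855.12 ÷ 12 = $821.26

$821.26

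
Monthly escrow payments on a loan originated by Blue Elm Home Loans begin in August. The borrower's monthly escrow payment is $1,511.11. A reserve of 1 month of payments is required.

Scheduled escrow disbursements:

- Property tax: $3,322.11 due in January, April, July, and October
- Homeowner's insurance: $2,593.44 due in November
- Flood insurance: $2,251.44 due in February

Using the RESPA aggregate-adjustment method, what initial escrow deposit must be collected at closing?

$2,722.33

Cushion = 1 × $1,511.11 = $1,511.11
Trial balance (start $0, +$1,511.11 each month, − disbursements):
  Aug: +$1,511.11 → $1,511.11
  Sep: +$1,511.11 → $3,022.22
  Oct: +$1,511.11 − $3,322.11 → $1,211.22
  Nov: +$1,511.11 − $2,593.44 → $128.89
  Dec: +$1,511.11 → $1,640.00
  Jan: +$1,511.11 − $3,322.11 → -$171.00
  Feb: +$1,511.11 − $2,251.44 → -$911.33
  Mar: +$1,511.11 → $599.78
  Apr: +$1,511.11 − $3,322.11 → -$1,211.22
  May: +$1,511.11 → $299.89
  Jun: +$1,511.11 → $1,811.00
  Jul: +$1,511.11 − $3,322.11 → $0.00
Lowest trial balance = -$1,211.22 (Apr)
Initial deposit = cushion − low point = $1,511.11 − (-$1,211.22) = $2,722.33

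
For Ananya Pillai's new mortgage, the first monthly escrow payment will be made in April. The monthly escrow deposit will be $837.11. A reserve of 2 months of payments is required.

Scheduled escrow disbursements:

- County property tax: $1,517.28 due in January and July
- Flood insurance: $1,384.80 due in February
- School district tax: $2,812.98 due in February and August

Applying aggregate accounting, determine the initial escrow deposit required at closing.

Cushion = 2 × $837.11 = $1,674.22
Trial balance (start $0, +$837.11 each month, − disbursements):
  Apr: +$837.11 → $837.11
  May: +$837.11 → $1,674.22
  Jun: +$837.11 → $2,511.33
  Jul: +$837.11 − $1,517.28 → $1,831.16
  Aug: +$837.11 − $2,812.98 → -$144.71
  Sep: +$837.11 → $692.40
  Oct: +$837.11 → $1,529.51
  Nov: +$837.11 → $2,366.62
  Dec: +$837.11 → $3,203.73
  Jan: +$837.11 − $1,517.28 → $2,523.56
  Feb: +$837.11 − $4,197.78 → -$837.11
  Mar: +$837.11 → $0.00
Lowest trial balance = -$837.11 (Feb)
Initial deposit = cushion − low point = $1,674.22 − (-$837.11) = $2,511.33

$2,511.33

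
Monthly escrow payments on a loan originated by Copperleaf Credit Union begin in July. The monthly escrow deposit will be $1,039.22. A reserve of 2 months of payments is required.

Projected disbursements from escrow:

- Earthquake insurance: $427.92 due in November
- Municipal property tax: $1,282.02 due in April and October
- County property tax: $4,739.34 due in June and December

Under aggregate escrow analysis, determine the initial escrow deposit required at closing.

Cushion = 2 × $1,039.22 = $2,078.44
Trial balance (start $0, +$1,039.22 each month, − disbursements):
  Jul: +$1,039.22 → $1,039.22
  Aug: +$1,039.22 → $2,078.44
  Sep: +$1,039.22 → $3,117.66
  Oct: +$1,039.22 − $1,282.02 → $2,874.86
  Nov: +$1,039.22 − $427.92 → $3,486.16
  Dec: +$1,039.22 − $4,739.34 → -$213.96
  Jan: +$1,039.22 → $825.26
  Feb: +$1,039.22 → $1,864.48
  Mar: +$1,039.22 → $2,903.70
  Apr: +$1,039.22 − $1,282.02 → $2,660.90
  May: +$1,039.22 → $3,700.12
  Jun: +$1,039.22 − $4,739.34 → $0.00
Lowest trial balance = -$213.96 (Dec)
Initial deposit = cushion − low point = $2,078.44 − (-$213.96) = $2,292.40

$2,292.40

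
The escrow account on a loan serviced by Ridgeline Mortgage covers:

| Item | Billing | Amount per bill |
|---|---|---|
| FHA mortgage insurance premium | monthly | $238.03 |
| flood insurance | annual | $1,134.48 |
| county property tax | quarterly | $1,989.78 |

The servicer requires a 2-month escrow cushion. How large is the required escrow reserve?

$1,991.66

FHA mortgage insurance premium = $238.03 × 12 = $2,856.36 per year
Flood insurance = $1,134.48 per year
County property tax = $1,989.78 × 4 = $7,959.12 per year
Total annual escrow = $2,856.36 + $1,134.48 + $7,959.12 = $11,949.96
Per month = $11,949.96 / 12 = $995.83
Reserve = 2 × $995.83 = $1,991.66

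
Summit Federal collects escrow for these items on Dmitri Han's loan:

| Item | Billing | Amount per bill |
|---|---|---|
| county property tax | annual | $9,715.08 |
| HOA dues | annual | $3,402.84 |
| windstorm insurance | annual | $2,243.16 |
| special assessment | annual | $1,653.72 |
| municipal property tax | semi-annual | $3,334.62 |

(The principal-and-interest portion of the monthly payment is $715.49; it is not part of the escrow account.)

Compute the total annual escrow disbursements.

County property tax: $9,715.08/yr
HOA dues: $3,402.84/yr
Windstorm insurance: $2,243.16/yr
Special assessment: $1,653.72/yr
Municipal property tax: $3,334.62 × 2 = $6,669.24/yr
Annual escrow total = $23,684.04

$23,684.04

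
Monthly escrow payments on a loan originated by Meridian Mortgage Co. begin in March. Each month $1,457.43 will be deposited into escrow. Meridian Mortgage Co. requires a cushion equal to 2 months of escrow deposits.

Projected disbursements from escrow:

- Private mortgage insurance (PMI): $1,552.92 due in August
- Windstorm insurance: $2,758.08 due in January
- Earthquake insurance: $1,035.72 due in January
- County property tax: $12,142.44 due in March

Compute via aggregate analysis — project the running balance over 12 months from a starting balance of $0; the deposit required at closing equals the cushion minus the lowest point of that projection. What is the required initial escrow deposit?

$13,599.87

Cushion = 2 × $1,457.43 = $2,914.86
Trial balance (start $0, +$1,457.43 each month, − disbursements):
  Mar: +$1,457.43 − $12,142.44 → -$10,685.01
  Apr: +$1,457.43 → -$9,227.58
  May: +$1,457.43 → -$7,770.15
  Jun: +$1,457.43 → -$6,312.72
  Jul: +$1,457.43 → -$4,855.29
  Aug: +$1,457.43 − $1,552.92 → -$4,950.78
  Sep: +$1,457.43 → -$3,493.35
  Oct: +$1,457.43 → -$2,035.92
  Nov: +$1,457.43 → -$578.49
  Dec: +$1,457.43 → $878.94
  Jan: +$1,457.43 − $3,793.80 → -$1,457.43
  Feb: +$1,457.43 → $0.00
Lowest trial balance = -$10,685.01 (Mar)
Initial deposit = cushion − low point = $2,914.86 − (-$10,685.01) = $13,599.87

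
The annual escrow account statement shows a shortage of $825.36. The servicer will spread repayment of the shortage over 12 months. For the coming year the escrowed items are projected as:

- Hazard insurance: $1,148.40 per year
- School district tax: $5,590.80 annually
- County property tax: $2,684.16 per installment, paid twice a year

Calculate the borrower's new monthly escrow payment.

$1,077.74

Hazard insurance — $1,148.40 annually
School district tax — $5,590.80 annually
County property tax — $2,684.16 × 2 = $5,368.32 annually
Total per year = $1,148.40 + $5,590.80 + $5,368.32 = $12,107.52
Monthly escrow = $12,107.52 / 12 = $1,008.96
Shortage spread = $825.36 ÷ 12 = $68.78/mo
Adjusted monthly = $1,008.96 + $68.78 = $1,077.74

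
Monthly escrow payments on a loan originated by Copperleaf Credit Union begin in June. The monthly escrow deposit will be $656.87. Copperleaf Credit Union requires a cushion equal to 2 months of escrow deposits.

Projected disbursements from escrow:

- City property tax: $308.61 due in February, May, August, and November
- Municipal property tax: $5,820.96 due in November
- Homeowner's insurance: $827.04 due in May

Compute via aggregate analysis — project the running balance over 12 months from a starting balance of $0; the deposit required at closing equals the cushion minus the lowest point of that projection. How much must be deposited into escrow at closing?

Cushion = 2 × $656.87 = $1,313.74
Trial balance (start $0, +$656.87 each month, − disbursements):
  Jun: +$656.87 → $656.87
  Jul: +$656.87 → $1,313.74
  Aug: +$656.87 − $308.61 → $1,662.00
  Sep: +$656.87 → $2,318.87
  Oct: +$656.87 → $2,975.74
  Nov: +$656.87 − $6,129.57 → -$2,496.96
  Dec: +$656.87 → -$1,840.09
  Jan: +$656.87 → -$1,183.22
  Feb: +$656.87 − $308.61 → -$834.96
  Mar: +$656.87 → -$178.09
  Apr: +$656.87 → $478.78
  May: +$656.87 − $1,135.65 → $0.00
Lowest trial balance = -$2,496.96 (Nov)
Initial deposit = cushion − low point = $1,313.74 − (-$2,496.96) = $3,810.70

$3,810.70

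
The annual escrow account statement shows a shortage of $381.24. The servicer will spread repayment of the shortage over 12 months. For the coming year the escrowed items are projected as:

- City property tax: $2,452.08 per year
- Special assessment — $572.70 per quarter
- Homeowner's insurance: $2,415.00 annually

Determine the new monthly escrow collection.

$628.26

City property tax — $2,452.08/yr
Special assessment — $572.70 × 4 = $2,290.80/yr
Homeowner's insurance — $2,415.00/yr
Yearly total = $7,157.88
Monthly escrow = $7,157.88 ÷ 12 = $596.49
Shortage spread = $381.24 / 12 = $31.77/mo
Adjusted monthly = $596.49 + $31.77 = $628.26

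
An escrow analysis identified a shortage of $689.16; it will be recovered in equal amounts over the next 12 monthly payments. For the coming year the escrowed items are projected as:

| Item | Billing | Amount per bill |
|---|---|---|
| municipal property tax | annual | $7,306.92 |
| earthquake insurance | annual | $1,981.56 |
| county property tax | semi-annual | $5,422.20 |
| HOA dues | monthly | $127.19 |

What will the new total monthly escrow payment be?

Municipal property tax = $7,306.92 annually
Earthquake insurance = $1,981.56 annually
County property tax = $5,422.20 × 2 = $10,844.40 annually
HOA dues = $127.19 × 12 = $1,526.28 annually
Yearly total = $7,306.92 + $1,981.56 + $10,844.40 + $1,526.28 = $21,659.16
Per month = $21,659.16 ÷ 12 = $1,804.93
Shortage per month = $689.16 ÷ 12 = $57.43
New monthly escrow = $1,804.93 + $57.43 = $1,862.36

$1,862.36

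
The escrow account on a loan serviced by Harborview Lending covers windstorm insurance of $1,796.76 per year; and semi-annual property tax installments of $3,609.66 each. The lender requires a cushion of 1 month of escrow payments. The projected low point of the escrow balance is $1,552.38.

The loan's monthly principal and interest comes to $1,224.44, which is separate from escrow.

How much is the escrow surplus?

$801.04

Windstorm insurance: $1,796.76
Property tax: $3,609.66 × 2 = $7,219.32
Yearly total = $1,796.76 + $7,219.32 = $9,016.08
Monthly escrow = $9,016.08 ÷ 12 = $751.34
Cushion = 1 × $751.34 = $751.34
Excess over cushion: $1,552.38 − $751.34 = $801.04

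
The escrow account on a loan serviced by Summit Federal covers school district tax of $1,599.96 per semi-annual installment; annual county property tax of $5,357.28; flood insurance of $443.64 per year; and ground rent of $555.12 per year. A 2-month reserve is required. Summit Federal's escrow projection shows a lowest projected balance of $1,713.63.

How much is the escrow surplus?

School district tax: $1,599.96 × 2 = $3,199.92/yr
County property tax: $5,357.28/yr
Flood insurance: $443.64/yr
Ground rent: $555.12/yr
Yearly total = $9,555.96
Monthly = $9,555.96 / 12 = $796.33
Required reserve = 2 × $796.33 = $1,592.66
Surplus = $1,713.63 − $1,592.66 = $120.97

$120.97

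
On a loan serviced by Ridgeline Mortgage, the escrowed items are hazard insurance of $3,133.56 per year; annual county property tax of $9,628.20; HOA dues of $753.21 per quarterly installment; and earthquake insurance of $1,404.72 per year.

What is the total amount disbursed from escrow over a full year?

$17,179.32

Hazard insurance: $3,133.56 annually
County property tax: $9,628.20 annually
HOA dues: $753.21 × 4 = $3,012.84 annually
Earthquake insurance: $1,404.72 annually
Total annual escrow = $17,179.32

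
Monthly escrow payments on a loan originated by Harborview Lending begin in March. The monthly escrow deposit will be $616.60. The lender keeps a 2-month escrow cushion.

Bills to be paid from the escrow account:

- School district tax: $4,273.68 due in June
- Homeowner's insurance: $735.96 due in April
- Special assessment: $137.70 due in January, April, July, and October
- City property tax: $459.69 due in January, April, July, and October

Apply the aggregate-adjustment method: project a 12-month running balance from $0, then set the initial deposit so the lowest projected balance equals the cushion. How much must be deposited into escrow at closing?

$4,373.83

Cushion = 2 × $616.60 = $1,233.20
Trial balance (start $0, +$616.60 each month, − disbursements):
  Mar: +$616.60 → $616.60
  Apr: +$616.60 − $1,333.35 → -$100.15
  May: +$616.60 → $516.45
  Jun: +$616.60 − $4,273.68 → -$3,140.63
  Jul: +$616.60 − $597.39 → -$3,121.42
  Aug: +$616.60 → -$2,504.82
  Sep: +$616.60 → -$1,888.22
  Oct: +$616.60 − $597.39 → -$1,869.01
  Nov: +$616.60 → -$1,252.41
  Dec: +$616.60 → -$635.81
  Jan: +$616.60 − $597.39 → -$616.60
  Feb: +$616.60 → $0.00
Lowest trial balance = -$3,140.63 (Jun)
Initial deposit = cushion − low point = $1,233.20 − (-$3,140.63) = $4,373.83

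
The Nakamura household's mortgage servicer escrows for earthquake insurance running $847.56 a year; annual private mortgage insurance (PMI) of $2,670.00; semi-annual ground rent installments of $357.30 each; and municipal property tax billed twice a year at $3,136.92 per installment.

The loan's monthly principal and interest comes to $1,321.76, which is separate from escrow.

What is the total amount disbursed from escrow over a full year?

Earthquake insurance: $847.56 annually
Private mortgage insurance (PMI): $2,670.00 annually
Ground rent: $357.30 × 2 = $714.60 annually
Municipal property tax: $3,136.92 × 2 = $6,273.84 annually
Annual escrow total = $847.56 + $2,670.00 + $714.60 + $6,273.84 = $10,506.00

$10,506.00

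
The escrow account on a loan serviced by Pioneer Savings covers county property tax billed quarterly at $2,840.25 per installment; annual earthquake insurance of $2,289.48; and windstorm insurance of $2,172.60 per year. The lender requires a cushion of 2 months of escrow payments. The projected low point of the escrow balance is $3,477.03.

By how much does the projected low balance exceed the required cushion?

$839.85

County property tax = $2,840.25 × 4 = $11,361.00
Earthquake insurance = $2,289.48
Windstorm insurance = $2,172.60
Yearly total = $11,361.00 + $2,289.48 + $2,172.60 = $15,823.08
Monthly escrow = $15,823.08 / 12 = $1,318.59
Required cushion = 2 × $1,318.59 = $2,637.18
Excess over cushion: $3,477.03 − $2,637.18 = $839.85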